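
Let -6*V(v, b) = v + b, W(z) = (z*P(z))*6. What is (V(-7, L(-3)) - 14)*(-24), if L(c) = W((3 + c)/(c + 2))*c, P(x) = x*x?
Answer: 308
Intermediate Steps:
P(x) = x²
W(z) = 6*z³ (W(z) = (z*z²)*6 = z³*6 = 6*z³)
L(c) = 6*c*(3 + c)³/(2 + c)³ (L(c) = (6*((3 + c)/(c + 2))³)*c = (6*((3 + c)/(2 + c))³)*c = (6*((3 + c)³/(2 + c)³))*c = (6*(3 + c)³/(2 + c)³)*c = 6*c*(3 + c)³/(2 + c)³)
V(v, b) = -b/6 - v/6 (V(v, b) = -(v + b)/6 = -(b + v)/6 = -b/6 - v/6)
(V(-7, L(-3)) - 14)*(-24) = ((-(-3)*(3 - 3)³/(2 - 3)³ - ⅙*(-7)) - 14)*(-24) = ((-(-3)*0³/(-1)³ + 7/6) - 14)*(-24) = ((-(-3)*(-1)*0 + 7/6) - 14)*(-24) = ((-⅙*0 + 7/6) - 14)*(-24) = ((0 + 7/6) - 14)*(-24) = (7/6 - 14)*(-24) = -77/6*(-24) = 308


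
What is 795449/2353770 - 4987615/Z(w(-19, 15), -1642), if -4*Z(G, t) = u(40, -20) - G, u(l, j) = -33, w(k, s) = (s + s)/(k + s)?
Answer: -31305849300167/40014090 ≈ -7.8237e+5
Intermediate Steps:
w(k, s) = 2*s/(k + s) (w(k, s) = (2*s)/(k + s) = 2*s/(k + s))
Z(G, t) = 33/4 + G/4 (Z(G, t) = -(-33 - G)/4 = 33/4 + G/4)
795449/2353770 - 4987615/Z(w(-19, 15), -1642) = 795449/2353770 - 4987615/(33/4 + (2*15/(-19 + 15))/4) = 795449*(1/2353770) - 4987615/(33/4 + (2*15/(-4))/4) = 795449/2353770 - 4987615/(33/4 + (2*15*(-¼))/4) = 795449/2353770 - 4987615/(33/4 + (¼)*(-15/2)) = 795449/2353770 - 4987615/(33/4 - 15/8) = 795449/2353770 - 4987615/51/8 = 795449/2353770 - 4987615*8/51 = 795449/2353770 - 39900920/51 = -31305849300167/40014090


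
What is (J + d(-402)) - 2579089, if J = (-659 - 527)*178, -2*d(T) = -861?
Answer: -5579533/2 ≈ -2.7898e+6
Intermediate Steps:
d(T) = 861/2 (d(T) = -½*(-861) = 861/2)
J = -211108 (J = -1186*178 = -211108)
(J + d(-402)) - 2579089 = (-211108 + 861/2) - 2579089 = -421355/2 - 2579089 = -5579533/2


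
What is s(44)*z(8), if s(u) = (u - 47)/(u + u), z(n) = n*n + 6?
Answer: -105/44 ≈ -2.3864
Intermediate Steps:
z(n) = 6 + n² (z(n) = n² + 6 = 6 + n²)
s(u) = (-47 + u)/(2*u) (s(u) = (-47 + u)/((2*u)) = (-47 + u)*(1/(2*u)) = (-47 + u)/(2*u))
s(44)*z(8) = ((½)*(-47 + 44)/44)*(6 + 8²) = ((½)*(1/44)*(-3))*(6 + 64) = -3/88*70 = -105/44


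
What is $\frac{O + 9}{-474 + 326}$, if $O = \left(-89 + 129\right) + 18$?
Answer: $- \frac{67}{148} \approx -0.4527$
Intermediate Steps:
$O = 58$ ($O = 40 + 18 = 58$)
$\frac{O + 9}{-474 + 326} = \frac{58 + 9}{-474 + 326} = \frac{67}{-148} = 67 \left(- \frac{1}{148}\right) = - \frac{67}{148}$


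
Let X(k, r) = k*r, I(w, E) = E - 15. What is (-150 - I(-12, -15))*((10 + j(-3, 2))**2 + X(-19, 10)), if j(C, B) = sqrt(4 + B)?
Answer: 10080 - 2400*sqrt(6) ≈ 4201.2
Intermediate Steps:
I(w, E) = -15 + E
(-150 - I(-12, -15))*((10 + j(-3, 2))**2 + X(-19, 10)) = (-150 - (-15 - 15))*((10 + sqrt(4 + 2))**2 - 19*10) = (-150 - 1*(-30))*((10 + sqrt(6))**2 - 190) = (-150 + 30)*(-190 + (10 + sqrt(6))**2) = -120*(-190 + (10 + sqrt(6))**2) = 22800 - 120*(10 + sqrt(6))**2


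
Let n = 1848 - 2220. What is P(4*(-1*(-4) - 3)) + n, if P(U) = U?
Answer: -368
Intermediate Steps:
n = -372
P(4*(-1*(-4) - 3)) + n = 4*(-1*(-4) - 3) - 372 = 4*(4 - 3) - 372 = 4*1 - 372 = 4 - 372 = -368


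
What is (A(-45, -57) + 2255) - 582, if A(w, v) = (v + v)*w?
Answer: 6803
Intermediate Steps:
A(w, v) = 2*v*w (A(w, v) = (2*v)*w = 2*v*w)
(A(-45, -57) + 2255) - 582 = (2*(-57)*(-45) + 2255) - 582 = (5130 + 2255) - 582 = 7385 - 582 = 6803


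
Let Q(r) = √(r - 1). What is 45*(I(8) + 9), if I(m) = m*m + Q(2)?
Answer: 3330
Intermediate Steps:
Q(r) = √(-1 + r)
I(m) = 1 + m² (I(m) = m*m + √(-1 + 2) = m² + √1 = m² + 1 = 1 + m²)
45*(I(8) + 9) = 45*((1 + 8²) + 9) = 45*((1 + 64) + 9) = 45*(65 + 9) = 45*74 = 3330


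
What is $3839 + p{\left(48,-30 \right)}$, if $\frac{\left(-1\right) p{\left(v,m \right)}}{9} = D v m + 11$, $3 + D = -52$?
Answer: $-709060$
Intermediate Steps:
$D = -55$ ($D = -3 - 52 = -55$)
$p{\left(v,m \right)} = -99 + 495 m v$ ($p{\left(v,m \right)} = - 9 \left(- 55 v m + 11\right) = - 9 \left(- 55 m v + 11\right) = - 9 \left(11 - 55 m v\right) = -99 + 495 m v$)
$3839 + p{\left(48,-30 \right)} = 3839 + \left(-99 + 495 \left(-30\right) 48\right) = 3839 - 712899 = -709060$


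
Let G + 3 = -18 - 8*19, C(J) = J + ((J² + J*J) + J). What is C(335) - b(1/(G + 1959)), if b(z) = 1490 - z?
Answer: 399403181/1786 ≈ 2.2363e+5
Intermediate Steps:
C(J) = 2*J + 2*J² (C(J) = J + ((J² + J²) + J) = J + (2*J² + J) = J + (J + 2*J²) = 2*J + 2*J²)
G = -173 (G = -3 + (-18 - 8*19) = -3 + (-18 - 152) = -3 - 170 = -173)
C(335) - b(1/(G + 1959)) = 2*335*(1 + 335) - (1490 - 1/(-173 + 1959)) = 2*335*336 - (1490 - 1/1786) = 225120 - (1490 - 1*1/1786) = 225120 - (1490 - 1/1786) = 225120 - 1*2661139/1786 = 225120 - 2661139/1786 = 399403181/1786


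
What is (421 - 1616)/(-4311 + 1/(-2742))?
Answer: 3276690/11820763 ≈ 0.27720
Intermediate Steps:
(421 - 1616)/(-4311 + 1/(-2742)) = -1195/(-4311 - 1/2742) = -1195/(-11820763/2742) = -1195*(-2742/11820763) = 3276690/11820763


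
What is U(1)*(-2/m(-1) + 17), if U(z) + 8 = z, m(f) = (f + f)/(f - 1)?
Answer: -105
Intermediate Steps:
m(f) = 2*f/(-1 + f) (m(f) = (2*f)/(-1 + f) = 2*f/(-1 + f))
U(z) = -8 + z
U(1)*(-2/m(-1) + 17) = (-8 + 1)*(-2/1 + 17) = -7*(-2/1 + 17) = -7*(-2*1 + 17) = -7*(-2 + 17) = -7*15 = -105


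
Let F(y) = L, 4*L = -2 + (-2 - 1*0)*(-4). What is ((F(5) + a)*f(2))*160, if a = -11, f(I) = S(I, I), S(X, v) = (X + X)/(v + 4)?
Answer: -3040/3 ≈ -1013.3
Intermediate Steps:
S(X, v) = 2*X/(4 + v) (S(X, v) = (2*X)/(4 + v) = 2*X/(4 + v))
L = 3/2 (L = (-2 + (-2 - 1*0)*(-4))/4 = (-2 + (-2 + 0)*(-4))/4 = (-2 - 2*(-4))/4 = (-2 + 8)/4 = (¼)*6 = 3/2 ≈ 1.5000)
f(I) = 2*I/(4 + I)
F(y) = 3/2
((F(5) + a)*f(2))*160 = ((3/2 - 11)*(2*2/(4 + 2)))*160 = -19*2/6*160 = -19/2*⅔*160 = -19/3*160 = -3040/3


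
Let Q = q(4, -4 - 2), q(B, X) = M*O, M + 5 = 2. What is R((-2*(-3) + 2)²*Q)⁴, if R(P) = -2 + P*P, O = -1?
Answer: 1846356582824017936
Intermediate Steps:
M = -3 (M = -5 + 2 = -3)
q(B, X) = 3 (q(B, X) = -3*(-1) = 3)
Q = 3
R(P) = -2 + P²
R((-2*(-3) + 2)²*Q)⁴ = (-2 + ((-2*(-3) + 2)²*3)²)⁴ = (-2 + ((6 + 2)²*3)²)⁴ = (-2 + (8²*3)²)⁴ = (-2 + (64*3)²)⁴ = (-2 + 192²)⁴ = (-2 + 36864)⁴ = 36862⁴ = 1846356582824017936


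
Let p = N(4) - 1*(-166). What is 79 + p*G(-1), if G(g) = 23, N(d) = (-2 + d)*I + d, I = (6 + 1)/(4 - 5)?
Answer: 3667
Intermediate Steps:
I = -7 (I = 7/(-1) = 7*(-1) = -7)
N(d) = 14 - 6*d (N(d) = (-2 + d)*(-7) + d = (14 - 7*d) + d = 14 - 6*d)
p = 156 (p = (14 - 6*4) - 1*(-166) = (14 - 24) + 166 = -10 + 166 = 156)
79 + p*G(-1) = 79 + 156*23 = 79 + 3588 = 3667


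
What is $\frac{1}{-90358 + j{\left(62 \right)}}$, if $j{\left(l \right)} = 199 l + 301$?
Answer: $- \frac{1}{77719} \approx -1.2867 \cdot 10^{-5}$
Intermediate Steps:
$j{\left(l \right)} = 301 + 199 l$
$\frac{1}{-90358 + j{\left(62 \right)}} = \frac{1}{-90358 + \left(301 + 199 \cdot 62\right)} = \frac{1}{-90358 + \left(301 + 12338\right)} = \frac{1}{-90358 + 12639} = \frac{1}{-77719} = - \frac{1}{77719}$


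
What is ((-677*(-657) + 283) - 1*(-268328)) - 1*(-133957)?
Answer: 847357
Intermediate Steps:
((-677*(-657) + 283) - 1*(-268328)) - 1*(-133957) = ((444789 + 283) + 268328) + 133957 = (445072 + 268328) + 133957 = 713400 + 133957 = 847357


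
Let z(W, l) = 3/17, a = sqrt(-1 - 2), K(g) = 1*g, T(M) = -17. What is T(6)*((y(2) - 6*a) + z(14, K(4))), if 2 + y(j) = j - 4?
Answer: 65 + 102*I*sqrt(3) ≈ 65.0 + 176.67*I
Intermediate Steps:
K(g) = g
a = I*sqrt(3) (a = sqrt(-3) = I*sqrt(3) ≈ 1.732*I)
y(j) = -6 + j (y(j) = -2 + (j - 4) = -2 + (-4 + j) = -6 + j)
z(W, l) = 3/17 (z(W, l) = 3*(1/17) = 3/17)
T(6)*((y(2) - 6*a) + z(14, K(4))) = -17*(((-6 + 2) - 6*I*sqrt(3)) + 3/17) = -17*((-4 - 6*I*sqrt(3)) + 3/17) = -17*(-65/17 - 6*I*sqrt(3)) = 65 + 102*I*sqrt(3)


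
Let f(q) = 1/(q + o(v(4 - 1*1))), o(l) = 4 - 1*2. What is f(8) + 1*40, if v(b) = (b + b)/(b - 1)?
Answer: 401/10 ≈ 40.100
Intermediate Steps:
v(b) = 2*b/(-1 + b) (v(b) = (2*b)/(-1 + b) = 2*b/(-1 + b))
o(l) = 2 (o(l) = 4 - 2 = 2)
f(q) = 1/(2 + q) (f(q) = 1/(q + 2) = 1/(2 + q))
f(8) + 1*40 = 1/(2 + 8) + 1*40 = 1/10 + 40 = ⅒ + 40 = 401/10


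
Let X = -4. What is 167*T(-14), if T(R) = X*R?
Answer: 9352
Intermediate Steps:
T(R) = -4*R
167*T(-14) = 167*(-4*(-14)) = 167*56 = 9352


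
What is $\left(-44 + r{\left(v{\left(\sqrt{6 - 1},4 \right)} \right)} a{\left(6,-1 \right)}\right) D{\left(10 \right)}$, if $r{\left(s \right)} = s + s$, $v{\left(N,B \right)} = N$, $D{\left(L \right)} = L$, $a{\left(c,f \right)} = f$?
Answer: $-440 - 20 \sqrt{5} \approx -484.72$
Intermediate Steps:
$r{\left(s \right)} = 2 s$
$\left(-44 + r{\left(v{\left(\sqrt{6 - 1},4 \right)} \right)} a{\left(6,-1 \right)}\right) D{\left(10 \right)} = \left(-44 + 2 \sqrt{6 - 1} \left(-1\right)\right) 10 = \left(-44 + 2 \sqrt{5} \left(-1\right)\right) 10 = \left(-44 - 2 \sqrt{5}\right) 10 = -440 - 20 \sqrt{5}$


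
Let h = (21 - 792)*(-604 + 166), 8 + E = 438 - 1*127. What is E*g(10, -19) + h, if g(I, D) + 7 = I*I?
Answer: 365877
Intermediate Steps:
g(I, D) = -7 + I² (g(I, D) = -7 + I*I = -7 + I²)
E = 303 (E = -8 + (438 - 1*127) = -8 + (438 - 127) = -8 + 311 = 303)
h = 337698 (h = -771*(-438) = 337698)
E*g(10, -19) + h = 303*(-7 + 10²) + 337698 = 303*(-7 + 100) + 337698 = 303*93 + 337698 = 28179 + 337698 = 365877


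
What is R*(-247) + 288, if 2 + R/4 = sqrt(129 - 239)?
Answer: 2264 - 988*I*sqrt(110) ≈ 2264.0 - 10362.0*I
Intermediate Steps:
R = -8 + 4*I*sqrt(110) (R = -8 + 4*sqrt(129 - 239) = -8 + 4*sqrt(-110) = -8 + 4*(I*sqrt(110)) = -8 + 4*I*sqrt(110) ≈ -8.0 + 41.952*I)
R*(-247) + 288 = (-8 + 4*I*sqrt(110))*(-247) + 288 = (1976 - 988*I*sqrt(110)) + 288 = 2264 - 988*I*sqrt(110)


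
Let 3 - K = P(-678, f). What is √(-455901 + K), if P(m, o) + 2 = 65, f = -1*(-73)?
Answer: I*√455961 ≈ 675.25*I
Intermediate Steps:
f = 73
P(m, o) = 63 (P(m, o) = -2 + 65 = 63)
K = -60 (K = 3 - 1*63 = 3 - 63 = -60)
√(-455901 + K) = √(-455901 - 60) = √(-455961) = I*√455961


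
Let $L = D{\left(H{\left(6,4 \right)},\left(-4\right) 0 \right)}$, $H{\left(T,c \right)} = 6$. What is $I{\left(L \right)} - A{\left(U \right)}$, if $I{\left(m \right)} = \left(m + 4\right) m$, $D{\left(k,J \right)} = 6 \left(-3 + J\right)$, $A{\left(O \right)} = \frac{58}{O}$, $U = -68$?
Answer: $\frac{8597}{34} \approx 252.85$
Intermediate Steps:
$D{\left(k,J \right)} = -18 + 6 J$
$L = -18$ ($L = -18 + 6 \left(\left(-4\right) 0\right) = -18 + 6 \cdot 0 = -18 + 0 = -18$)
$I{\left(m \right)} = m \left(4 + m\right)$ ($I{\left(m \right)} = \left(4 + m\right) m = m \left(4 + m\right)$)
$I{\left(L \right)} - A{\left(U \right)} = - 18 \left(4 - 18\right) - \frac{58}{-68} = \left(-18\right) \left(-14\right) - 58 \left(- \frac{1}{68}\right) = 252 - - \frac{29}{34} = 252 + \frac{29}{34} = \frac{8597}{34}$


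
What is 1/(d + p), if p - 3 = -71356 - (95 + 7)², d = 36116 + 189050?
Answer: 1/143409 ≈ 6.9731e-6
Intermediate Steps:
d = 225166
p = -81757 (p = 3 + (-71356 - (95 + 7)²) = 3 + (-71356 - 1*102²) = 3 + (-71356 - 1*10404) = 3 + (-71356 - 10404) = 3 - 81760 = -81757)
1/(d + p) = 1/(225166 - 81757) = 1/143409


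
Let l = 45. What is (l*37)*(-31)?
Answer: -51615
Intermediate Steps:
(l*37)*(-31) = (45*37)*(-31) = 1665*(-31) = -51615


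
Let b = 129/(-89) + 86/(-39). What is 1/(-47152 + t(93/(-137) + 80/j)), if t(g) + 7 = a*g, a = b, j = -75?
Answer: -1426581/67267033160 ≈ -2.1208e-5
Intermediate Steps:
b = -12685/3471 (b = 129*(-1/89) + 86*(-1/39) = -129/89 - 86/39 = -12685/3471 ≈ -3.6546)
a = -12685/3471 ≈ -3.6546
t(g) = -7 - 12685*g/3471
1/(-47152 + t(93/(-137) + 80/j)) = 1/(-47152 + (-7 - 12685*(93/(-137) + 80/(-75))/3471)) = 1/(-47152 + (-7 - 12685*(93*(-1/137) + 80*(-1/75))/3471)) = 1/(-47152 + (-7 - 12685*(-93/137 - 16/15)/3471)) = 1/(-47152 + (-7 - 12685/3471*(-3587/2055))) = 1/(-47152 + (-7 + 9100219/1426581)) = 1/(-47152 - 885848/1426581) = 1/(-67267033160/1426581) = -1426581/67267033160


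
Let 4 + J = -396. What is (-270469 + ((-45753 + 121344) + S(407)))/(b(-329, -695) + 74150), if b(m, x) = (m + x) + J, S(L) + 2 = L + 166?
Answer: -64769/24242 ≈ -2.6718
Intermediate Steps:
S(L) = 164 + L (S(L) = -2 + (L + 166) = -2 + (166 + L) = 164 + L)
J = -400 (J = -4 - 396 = -400)
b(m, x) = -400 + m + x (b(m, x) = (m + x) - 400 = -400 + m + x)
(-270469 + ((-45753 + 121344) + S(407)))/(b(-329, -695) + 74150) = (-270469 + ((-45753 + 121344) + (164 + 407)))/((-400 - 329 - 695) + 74150) = (-270469 + (75591 + 571))/(-1424 + 74150) = (-270469 + 76162)/72726 = -194307*1/72726 = -64769/24242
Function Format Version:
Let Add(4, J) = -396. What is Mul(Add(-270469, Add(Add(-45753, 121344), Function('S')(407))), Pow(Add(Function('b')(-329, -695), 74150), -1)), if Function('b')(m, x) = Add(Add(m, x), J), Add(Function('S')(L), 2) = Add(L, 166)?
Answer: Rational(-64769, 24242) ≈ -2.6718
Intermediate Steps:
Function('S')(L) = Add(164, L) (Function('S')(L) = Add(-2, Add(L, 166)) = Add(-2, Add(166, L)) = Add(164, L))
J = -400 (J = Add(-4, -396) = -400)
Function('b')(m, x) = Add(-400, m, x) (Function('b')(m, x) = Add(Add(m, x), -400) = Add(-400, m, x))
Mul(Add(-270469, Add(Add(-45753, 121344), Function('S')(407))), Pow(Add(Function('b')(-329, -695), 74150), -1)) = Mul(Add(-270469, Add(Add(-45753, 121344), Add(164, 407))), Pow(Add(Add(-400, -329, -695), 74150), -1)) = Mul(Add(-270469, Add(75591, 571)), Pow(Add(-1424, 74150), -1)) = Mul(Add(-270469, 76162), Pow(72726, -1)) = Mul(-194307, Rational(1, 72726)) = Rational(-64769, 24242)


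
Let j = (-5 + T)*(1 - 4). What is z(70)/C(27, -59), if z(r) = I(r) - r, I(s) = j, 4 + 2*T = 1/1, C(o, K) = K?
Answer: 101/118 ≈ 0.85593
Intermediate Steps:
T = -3/2 (T = -2 + (1/2)/1 = -2 + (1/2)*1 = -2 + 1/2 = -3/2 ≈ -1.5000)
j = 39/2 (j = (-5 - 3/2)*(1 - 4) = -13/2*(-3) = 39/2 ≈ 19.500)
I(s) = 39/2
z(r) = 39/2 - r
z(70)/C(27, -59) = (39/2 - 1*70)/(-59) = (39/2 - 70)*(-1/59) = -101/2*(-1/59) = 101/118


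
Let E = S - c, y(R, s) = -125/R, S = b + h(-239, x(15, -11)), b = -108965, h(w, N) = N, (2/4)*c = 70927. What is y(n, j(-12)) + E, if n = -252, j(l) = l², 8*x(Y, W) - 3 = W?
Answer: -63206515/252 ≈ -2.5082e+5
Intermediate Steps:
c = 141854 (c = 2*70927 = 141854)
x(Y, W) = 3/8 + W/8
S = -108966 (S = -108965 + (3/8 + (⅛)*(-11)) = -108965 + (3/8 - 11/8) = -108965 - 1 = -108966)
E = -250820 (E = -108966 - 1*141854 = -108966 - 141854 = -250820)
y(n, j(-12)) + E = -125/(-252) - 250820 = -125*(-1/252) - 250820 = 125/252 - 250820 = -63206515/252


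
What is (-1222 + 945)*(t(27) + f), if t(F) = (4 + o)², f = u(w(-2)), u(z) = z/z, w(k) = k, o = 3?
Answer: -13850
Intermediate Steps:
u(z) = 1
f = 1
t(F) = 49 (t(F) = (4 + 3)² = 7² = 49)
(-1222 + 945)*(t(27) + f) = (-1222 + 945)*(49 + 1) = -277*50 = -13850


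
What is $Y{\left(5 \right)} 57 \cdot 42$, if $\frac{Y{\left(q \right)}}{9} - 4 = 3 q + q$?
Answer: $517104$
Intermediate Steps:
$Y{\left(q \right)} = 36 + 36 q$ ($Y{\left(q \right)} = 36 + 9 \left(3 q + q\right) = 36 + 9 \cdot 4 q = 36 + 36 q$)
$Y{\left(5 \right)} 57 \cdot 42 = \left(36 + 36 \cdot 5\right) 57 \cdot 42 = \left(36 + 180\right) 57 \cdot 42 = 216 \cdot 57 \cdot 42 = 12312 \cdot 42 = 517104$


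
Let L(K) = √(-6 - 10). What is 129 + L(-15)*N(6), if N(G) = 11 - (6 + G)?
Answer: 129 - 4*I ≈ 129.0 - 4.0*I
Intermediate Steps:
L(K) = 4*I (L(K) = √(-16) = 4*I)
N(G) = 5 - G (N(G) = 11 + (-6 - G) = 5 - G)
129 + L(-15)*N(6) = 129 + (4*I)*(5 - 1*6) = 129 + (4*I)*(5 - 6) = 129 + (4*I)*(-1) = 129 - 4*I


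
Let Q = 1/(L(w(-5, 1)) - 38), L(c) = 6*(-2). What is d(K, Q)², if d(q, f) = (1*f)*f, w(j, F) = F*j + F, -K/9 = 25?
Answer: 1/6250000 ≈ 1.6000e-7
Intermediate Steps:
K = -225 (K = -9*25 = -225)
w(j, F) = F + F*j
L(c) = -12
Q = -1/50 (Q = 1/(-12 - 38) = 1/(-50) = -1/50 ≈ -0.020000)
d(q, f) = f² (d(q, f) = f*f = f²)
d(K, Q)² = ((-1/50)²)² = (1/2500)² = 1/6250000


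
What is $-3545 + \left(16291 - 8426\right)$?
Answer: $4320$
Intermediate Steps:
$-3545 + \left(16291 - 8426\right) = -3545 + 7865 = 4320$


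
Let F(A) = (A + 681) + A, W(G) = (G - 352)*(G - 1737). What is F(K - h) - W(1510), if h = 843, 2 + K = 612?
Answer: 263081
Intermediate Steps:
K = 610 (K = -2 + 612 = 610)
W(G) = (-1737 + G)*(-352 + G) (W(G) = (-352 + G)*(-1737 + G) = (-1737 + G)*(-352 + G))
F(A) = 681 + 2*A (F(A) = (681 + A) + A = 681 + 2*A)
F(K - h) - W(1510) = (681 + 2*(610 - 1*843)) - (611424 + 1510² - 2089*1510) = (681 + 2*(610 - 843)) - (611424 + 2280100 - 3154390) = (681 + 2*(-233)) - 1*(-262866) = (681 - 466) + 262866 = 215 + 262866 = 263081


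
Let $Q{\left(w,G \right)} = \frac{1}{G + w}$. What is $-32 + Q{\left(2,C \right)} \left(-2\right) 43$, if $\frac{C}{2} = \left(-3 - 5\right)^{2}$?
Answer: $- \frac{2123}{65} \approx -32.662$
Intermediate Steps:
$C = 128$ ($C = 2 \left(-3 - 5\right)^{2} = 2 \left(-8\right)^{2} = 2 \cdot 64 = 128$)
$-32 + Q{\left(2,C \right)} \left(-2\right) 43 = -32 + \frac{1}{128 + 2} \left(-2\right) 43 = -32 + \frac{1}{130} \left(-2\right) 43 = -32 - \frac{43}{65} = - \frac{2123}{65}$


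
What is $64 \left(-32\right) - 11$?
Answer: $-2059$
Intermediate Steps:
$64 \left(-32\right) - 11 = -2048 - 11 = -2059$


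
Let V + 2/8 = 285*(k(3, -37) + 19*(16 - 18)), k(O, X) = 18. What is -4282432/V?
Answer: 17129728/22801 ≈ 751.27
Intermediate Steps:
V = -22801/4 (V = -¼ + 285*(18 + 19*(16 - 18)) = -¼ + 285*(18 + 19*(-2)) = -¼ + 285*(18 - 38) = -¼ + 285*(-20) = -¼ - 5700 = -22801/4 ≈ -5700.3)
-4282432/V = -4282432/(-22801/4) = -4282432*(-4/22801) = 17129728/22801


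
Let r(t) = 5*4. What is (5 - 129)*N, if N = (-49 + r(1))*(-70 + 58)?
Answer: -43152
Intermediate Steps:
r(t) = 20
N = 348 (N = (-49 + 20)*(-70 + 58) = -29*(-12) = 348)
(5 - 129)*N = (5 - 129)*348 = -124*348 = -43152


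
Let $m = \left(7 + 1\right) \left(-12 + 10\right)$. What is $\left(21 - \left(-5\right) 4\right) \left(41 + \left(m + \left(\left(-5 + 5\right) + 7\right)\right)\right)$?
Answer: $1312$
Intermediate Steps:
$m = -16$ ($m = 8 \left(-2\right) = -16$)
$\left(21 - \left(-5\right) 4\right) \left(41 + \left(m + \left(\left(-5 + 5\right) + 7\right)\right)\right) = \left(21 - \left(-5\right) 4\right) \left(41 + \left(-16 + \left(\left(-5 + 5\right) + 7\right)\right)\right) = \left(21 - -20\right) \left(41 + \left(-16 + \left(0 + 7\right)\right)\right) = \left(21 + 20\right) \left(41 + \left(-16 + 7\right)\right) = 41 \left(41 - 9\right) = 41 \cdot 32 = 1312$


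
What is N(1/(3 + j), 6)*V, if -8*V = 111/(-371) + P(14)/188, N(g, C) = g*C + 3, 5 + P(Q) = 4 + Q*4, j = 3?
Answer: 463/139496 ≈ 0.0033191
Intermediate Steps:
P(Q) = -1 + 4*Q (P(Q) = -5 + (4 + Q*4) = -5 + (4 + 4*Q) = -1 + 4*Q)
N(g, C) = 3 + C*g (N(g, C) = C*g + 3 = 3 + C*g)
V = 463/557984 (V = -(111/(-371) + (-1 + 4*14)/188)/8 = -(111*(-1/371) + (-1 + 56)*(1/188))/8 = -(-111/371 + 55*(1/188))/8 = -(-111/371 + 55/188)/8 = -1/8*(-463/69748) = 463/557984 ≈ 0.00082977)
N(1/(3 + j), 6)*V = (3 + 6/(3 + 3))*(463/557984) = (3 + 6/6)*(463/557984) = (3 + 6*(1/6))*(463/557984) = (3 + 1)*(463/557984) = 4*(463/557984) = 463/139496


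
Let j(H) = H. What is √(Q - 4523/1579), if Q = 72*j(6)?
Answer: √1069938295/1579 ≈ 20.716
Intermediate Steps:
Q = 432 (Q = 72*6 = 432)
√(Q - 4523/1579) = √(432 - 4523/1579) = √(677605/1579) = √1069938295/1579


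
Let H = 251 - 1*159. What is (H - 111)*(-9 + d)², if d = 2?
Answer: -931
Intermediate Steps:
H = 92 (H = 251 - 159 = 92)
(H - 111)*(-9 + d)² = (92 - 111)*(-9 + 2)² = -19*(-7)² = -19*49 = -931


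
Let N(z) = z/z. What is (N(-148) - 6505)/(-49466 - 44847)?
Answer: 6504/94313 ≈ 0.068962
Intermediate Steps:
N(z) = 1
(N(-148) - 6505)/(-49466 - 44847) = (1 - 6505)/(-49466 - 44847) = -6504/(-94313) = -6504*(-1/94313) = 6504/94313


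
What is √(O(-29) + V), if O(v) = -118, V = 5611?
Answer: √5493 ≈ 74.115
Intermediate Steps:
√(O(-29) + V) = √(-118 + 5611) = √5493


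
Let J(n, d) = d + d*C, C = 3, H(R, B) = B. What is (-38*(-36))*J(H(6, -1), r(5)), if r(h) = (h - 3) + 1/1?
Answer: 16416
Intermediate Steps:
r(h) = -2 + h (r(h) = (-3 + h) + 1 = -2 + h)
J(n, d) = 4*d (J(n, d) = d + d*3 = d + 3*d = 4*d)
(-38*(-36))*J(H(6, -1), r(5)) = (-38*(-36))*(4*(-2 + 5)) = 1368*(4*3) = 1368*12 = 16416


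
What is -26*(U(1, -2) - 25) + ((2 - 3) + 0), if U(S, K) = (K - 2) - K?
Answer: 701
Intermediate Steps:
U(S, K) = -2 (U(S, K) = (-2 + K) - K = -2)
-26*(U(1, -2) - 25) + ((2 - 3) + 0) = -26*(-2 - 25) + ((2 - 3) + 0) = -26*(-27) + (-1 + 0) = 702 - 1 = 701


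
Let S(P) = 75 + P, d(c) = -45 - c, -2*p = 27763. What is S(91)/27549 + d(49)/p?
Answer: 9787870/764842887 ≈ 0.012797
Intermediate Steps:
p = -27763/2 (p = -½*27763 = -27763/2 ≈ -13882.)
S(91)/27549 + d(49)/p = (75 + 91)/27549 + (-45 - 1*49)/(-27763/2) = 166*(1/27549) + (-45 - 49)*(-2/27763) = 166/27549 - 94*(-2/27763) = 166/27549 + 188/27763 = 9787870/764842887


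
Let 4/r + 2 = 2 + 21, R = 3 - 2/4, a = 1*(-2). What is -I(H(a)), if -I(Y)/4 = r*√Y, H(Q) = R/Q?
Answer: 8*I*√5/21 ≈ 0.85184*I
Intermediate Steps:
a = -2
R = 5/2 (R = 3 - 2*¼ = 3 - ½ = 5/2 ≈ 2.5000)
H(Q) = 5/(2*Q)
r = 4/21 (r = 4/(-2 + (2 + 21)) = 4/(-2 + 23) = 4/21 ≈ 0.19048)
I(Y) = -16*√Y/21
-I(H(a)) = -(-16)*√((5/2)/(-2))/21 = -(-16)*√((5/2)*(-½))/21 = -(-16)*√(-5/4)/21 = -(-16)*I*√5/2/21 = -(-8)*I*√5/21 = 8*I*√5/21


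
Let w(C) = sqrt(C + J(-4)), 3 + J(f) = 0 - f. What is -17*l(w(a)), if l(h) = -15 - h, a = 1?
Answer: 255 + 17*sqrt(2) ≈ 279.04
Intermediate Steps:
J(f) = -3 - f (J(f) = -3 + (0 - f) = -3 - f)
w(C) = sqrt(1 + C) (w(C) = sqrt(C + (-3 - 1*(-4))) = sqrt(C + (-3 + 4)) = sqrt(C + 1) = sqrt(1 + C))
-17*l(w(a)) = -17*(-15 - sqrt(1 + 1)) = -17*(-15 - sqrt(2)) = 255 + 17*sqrt(2)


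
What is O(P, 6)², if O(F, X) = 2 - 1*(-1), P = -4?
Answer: 9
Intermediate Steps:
O(F, X) = 3 (O(F, X) = 2 + 1 = 3)
O(P, 6)² = 3² = 9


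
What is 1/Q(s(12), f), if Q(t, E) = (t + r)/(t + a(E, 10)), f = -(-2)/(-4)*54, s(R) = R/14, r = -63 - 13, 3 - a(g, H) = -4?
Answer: -55/526 ≈ -0.10456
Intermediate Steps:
a(g, H) = 7 (a(g, H) = 3 - 1*(-4) = 3 + 4 = 7)
r = -76
s(R) = R/14 (s(R) = R*(1/14) = R/14)
f = -27 (f = -(-2)*(-1)/4*54 = -1*½*54 = -½*54 = -27)
Q(t, E) = (-76 + t)/(7 + t) (Q(t, E) = (t - 76)/(t + 7) = (-76 + t)/(7 + t))
1/Q(s(12), f) = 1/((-76 + (1/14)*12)/(7 + (1/14)*12)) = 1/((-76 + 6/7)/(7 + 6/7)) = 1/(-526/7/(55/7)) = 1/((7/55)*(-526/7)) = 1/(-526/55) = -55/526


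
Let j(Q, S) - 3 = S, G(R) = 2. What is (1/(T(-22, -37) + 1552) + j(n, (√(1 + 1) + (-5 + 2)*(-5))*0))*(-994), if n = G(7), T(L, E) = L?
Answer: -2281727/765 ≈ -2982.6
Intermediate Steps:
n = 2
j(Q, S) = 3 + S
(1/(T(-22, -37) + 1552) + j(n, (√(1 + 1) + (-5 + 2)*(-5))*0))*(-994) = (1/(-22 + 1552) + (3 + (√(1 + 1) + (-5 + 2)*(-5))*0))*(-994) = (1/1530 + (3 + (√2 - 3*(-5))*0))*(-994) = (1/1530 + (3 + (√2 + 15)*0))*(-994) = (1/1530 + (3 + (15 + √2)*0))*(-994) = (1/1530 + (3 + 0))*(-994) = (1/1530 + 3)*(-994) = (4591/1530)*(-994) = -2281727/765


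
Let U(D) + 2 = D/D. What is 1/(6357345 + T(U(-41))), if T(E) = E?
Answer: 1/6357344 ≈ 1.5730e-7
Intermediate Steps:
U(D) = -1 (U(D) = -2 + D/D = -2 + 1 = -1)
1/(6357345 + T(U(-41))) = 1/(6357345 - 1) = 1/6357344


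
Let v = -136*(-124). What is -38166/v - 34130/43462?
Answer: -18018863/5910832 ≈ -3.0484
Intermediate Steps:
v = 16864
-38166/v - 34130/43462 = -38166/16864 - 34130/43462 = -38166*1/16864 - 34130*1/43462 = -19083/8432 - 17065/21731 = -18018863/5910832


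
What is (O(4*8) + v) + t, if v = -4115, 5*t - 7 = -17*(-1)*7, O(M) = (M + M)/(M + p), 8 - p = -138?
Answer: -1819801/445 ≈ -4089.4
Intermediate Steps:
p = 146 (p = 8 - 1*(-138) = 8 + 138 = 146)
O(M) = 2*M/(146 + M) (O(M) = (M + M)/(M + 146) = (2*M)/(146 + M) = 2*M/(146 + M))
t = 126/5 (t = 7/5 + (-17*(-1)*7)/5 = 7/5 + (17*7)/5 = 7/5 + (⅕)*119 = 7/5 + 119/5 = 126/5 ≈ 25.200)
(O(4*8) + v) + t = (2*(4*8)/(146 + 4*8) - 4115) + 126/5 = (2*32/(146 + 32) - 4115) + 126/5 = (2*32/178 - 4115) + 126/5 = (2*32*(1/178) - 4115) + 126/5 = (32/89 - 4115) + 126/5 = -366203/89 + 126/5 = -1819801/445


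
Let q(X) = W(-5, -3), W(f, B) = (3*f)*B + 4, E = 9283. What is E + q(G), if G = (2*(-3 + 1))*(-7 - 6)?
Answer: 9332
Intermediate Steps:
G = 52 (G = (2*(-2))*(-13) = -4*(-13) = 52)
W(f, B) = 4 + 3*B*f (W(f, B) = 3*B*f + 4 = 4 + 3*B*f)
q(X) = 49 (q(X) = 4 + 3*(-3)*(-5) = 4 + 45 = 49)
E + q(G) = 9283 + 49 = 9332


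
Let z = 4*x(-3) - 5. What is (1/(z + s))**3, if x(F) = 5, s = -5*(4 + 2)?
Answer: -1/3375 ≈ -0.00029630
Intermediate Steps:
s = -30 (s = -5*6 = -30)
z = 15 (z = 4*5 - 5 = 20 - 5 = 15)
(1/(z + s))**3 = (1/(15 - 30))**3 = (1/(-15))**3 = (-1/15)**3 = -1/3375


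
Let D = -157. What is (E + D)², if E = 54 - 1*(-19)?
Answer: 7056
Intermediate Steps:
E = 73 (E = 54 + 19 = 73)
(E + D)² = (73 - 157)² = (-84)² = 7056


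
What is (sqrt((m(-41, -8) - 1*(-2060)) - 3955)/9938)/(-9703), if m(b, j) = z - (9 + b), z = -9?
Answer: -6*I*sqrt(13)/48214207 ≈ -4.4869e-7*I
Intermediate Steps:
m(b, j) = -18 - b (m(b, j) = -9 - (9 + b) = -9 + (-9 - b) = -18 - b)
(sqrt((m(-41, -8) - 1*(-2060)) - 3955)/9938)/(-9703) = (sqrt(((-18 - 1*(-41)) - 1*(-2060)) - 3955)/9938)/(-9703) = (sqrt(((-18 + 41) + 2060) - 3955)*(1/9938))*(-1/9703) = (sqrt((23 + 2060) - 3955)*(1/9938))*(-1/9703) = (sqrt(2083 - 3955)*(1/9938))*(-1/9703) = (sqrt(-1872)*(1/9938))*(-1/9703) = ((12*I*sqrt(13))*(1/9938))*(-1/9703) = (6*I*sqrt(13)/4969)*(-1/9703) = -6*I*sqrt(13)/48214207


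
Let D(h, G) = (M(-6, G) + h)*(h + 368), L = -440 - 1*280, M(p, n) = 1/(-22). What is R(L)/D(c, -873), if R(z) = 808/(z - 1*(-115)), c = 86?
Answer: -808/23609135 ≈ -3.4224e-5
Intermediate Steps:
M(p, n) = -1/22
L = -720 (L = -440 - 280 = -720)
D(h, G) = (368 + h)*(-1/22 + h) (D(h, G) = (-1/22 + h)*(h + 368) = (-1/22 + h)*(368 + h) = (368 + h)*(-1/22 + h))
R(z) = 808/(115 + z) (R(z) = 808/(z + 115) = 808/(115 + z))
R(L)/D(c, -873) = (808/(115 - 720))/(-184/11 + 86² + (8095/22)*86) = (808/(-605))/(-184/11 + 7396 + 348085/11) = (808*(-1/605))/(429257/11) = -808/605*11/429257 = -808/23609135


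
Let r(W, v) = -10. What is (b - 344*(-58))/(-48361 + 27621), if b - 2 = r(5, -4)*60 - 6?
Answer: -4837/5185 ≈ -0.93288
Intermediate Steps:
b = -604 (b = 2 + (-10*60 - 6) = 2 + (-600 - 6) = 2 - 606 = -604)
(b - 344*(-58))/(-48361 + 27621) = (-604 - 344*(-58))/(-48361 + 27621) = (-604 + 19952)/(-20740) = 19348*(-1/20740) = -4837/5185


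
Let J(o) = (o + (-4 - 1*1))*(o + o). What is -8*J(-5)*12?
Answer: -9600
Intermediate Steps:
J(o) = 2*o*(-5 + o) (J(o) = (o + (-4 - 1))*(2*o) = (o - 5)*(2*o) = (-5 + o)*(2*o) = 2*o*(-5 + o))
-8*J(-5)*12 = -16*(-5)*(-5 - 5)*12 = -16*(-5)*(-10)*12 = -8*100*12 = -800*12 = -9600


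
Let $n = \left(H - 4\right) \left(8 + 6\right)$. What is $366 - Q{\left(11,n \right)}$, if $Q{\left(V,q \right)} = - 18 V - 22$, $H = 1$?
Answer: $586$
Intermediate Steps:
$n = -42$ ($n = \left(1 - 4\right) \left(8 + 6\right) = \left(-3\right) 14 = -42$)
$Q{\left(V,q \right)} = -22 - 18 V$
$366 - Q{\left(11,n \right)} = 366 - \left(-22 - 198\right) = 366 - -220 = 366 + 220 = 586$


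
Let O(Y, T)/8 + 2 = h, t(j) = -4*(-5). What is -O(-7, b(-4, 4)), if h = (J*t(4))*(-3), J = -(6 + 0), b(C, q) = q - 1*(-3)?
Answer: -2864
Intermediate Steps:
t(j) = 20
b(C, q) = 3 + q (b(C, q) = q + 3 = 3 + q)
J = -6 (J = -1*6 = -6)
h = 360 (h = -6*20*(-3) = -120*(-3) = 360)
O(Y, T) = 2864 (O(Y, T) = -16 + 8*360 = -16 + 2880 = 2864)
-O(-7, b(-4, 4)) = -1*2864 = -2864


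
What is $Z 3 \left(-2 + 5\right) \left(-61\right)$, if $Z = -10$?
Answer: $5490$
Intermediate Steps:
$Z 3 \left(-2 + 5\right) \left(-61\right) = - 10 \cdot 3 \left(-2 + 5\right) \left(-61\right) = - 10 \cdot 3 \cdot 3 \left(-61\right) = \left(-10\right) 9 \left(-61\right) = \left(-90\right) \left(-61\right) = 5490$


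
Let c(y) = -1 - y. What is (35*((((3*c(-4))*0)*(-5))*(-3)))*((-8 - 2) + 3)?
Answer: 0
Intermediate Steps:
(35*((((3*c(-4))*0)*(-5))*(-3)))*((-8 - 2) + 3) = (35*((((3*(-1 - 1*(-4)))*0)*(-5))*(-3)))*((-8 - 2) + 3) = (35*((((3*(-1 + 4))*0)*(-5))*(-3)))*(-10 + 3) = (35*((((3*3)*0)*(-5))*(-3)))*(-7) = (35*(((9*0)*(-5))*(-3)))*(-7) = (35*((0*(-5))*(-3)))*(-7) = (35*(0*(-3)))*(-7) = (35*0)*(-7) = 0*(-7) = 0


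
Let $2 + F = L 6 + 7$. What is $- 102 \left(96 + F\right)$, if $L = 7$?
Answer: $-14586$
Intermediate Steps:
$F = 47$ ($F = -2 + \left(7 \cdot 6 + 7\right) = -2 + \left(42 + 7\right) = -2 + 49 = 47$)
$- 102 \left(96 + F\right) = - 102 \left(96 + 47\right) = \left(-102\right) 143 = -14586$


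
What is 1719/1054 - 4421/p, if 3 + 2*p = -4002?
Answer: 16204063/4221270 ≈ 3.8387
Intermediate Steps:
p = -4005/2 (p = -3/2 + (½)*(-4002) = -3/2 - 2001 = -4005/2 ≈ -2002.5)
1719/1054 - 4421/p = 1719/1054 - 4421/(-4005/2) = 1719*(1/1054) - 4421*(-2/4005) = 1719/1054 + 8842/4005 = 16204063/4221270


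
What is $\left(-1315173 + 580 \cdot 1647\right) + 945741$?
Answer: $585828$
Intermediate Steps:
$\left(-1315173 + 580 \cdot 1647\right) + 945741 = \left(-1315173 + 955260\right) + 945741 = -359913 + 945741 = 585828$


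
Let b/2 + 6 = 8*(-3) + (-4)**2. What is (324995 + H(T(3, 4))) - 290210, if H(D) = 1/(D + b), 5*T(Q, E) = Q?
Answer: 4765540/137 ≈ 34785.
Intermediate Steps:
T(Q, E) = Q/5
b = -28 (b = -12 + 2*(8*(-3) + (-4)**2) = -12 + 2*(-24 + 16) = -12 + 2*(-8) = -12 - 16 = -28)
H(D) = 1/(-28 + D) (H(D) = 1/(D - 28) = 1/(-28 + D))
(324995 + H(T(3, 4))) - 290210 = (324995 + 1/(-28 + (1/5)*3)) - 290210 = (324995 + 1/(-28 + 3/5)) - 290210 = (324995 + 1/(-137/5)) - 290210 = (324995 - 5/137) - 290210 = 44524310/137 - 290210 = 4765540/137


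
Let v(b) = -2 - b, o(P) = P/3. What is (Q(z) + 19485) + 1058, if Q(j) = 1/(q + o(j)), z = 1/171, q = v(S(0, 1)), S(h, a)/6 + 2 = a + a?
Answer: 21056062/1025 ≈ 20543.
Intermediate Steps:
o(P) = P/3 (o(P) = P*(⅓) = P/3)
S(h, a) = -12 + 12*a (S(h, a) = -12 + 6*(a + a) = -12 + 6*(2*a) = -12 + 12*a)
q = -2 (q = -2 - (-12 + 12*1) = -2 - (-12 + 12) = -2 - 1*0 = -2 + 0 = -2)
z = 1/171 ≈ 0.0058480
Q(j) = 1/(-2 + j/3)
(Q(z) + 19485) + 1058 = (3/(-6 + 1/171) + 19485) + 1058 = (3/(-1025/171) + 19485) + 1058 = (3*(-171/1025) + 19485) + 1058 = (-513/1025 + 19485) + 1058 = 19971612/1025 + 1058 = 21056062/1025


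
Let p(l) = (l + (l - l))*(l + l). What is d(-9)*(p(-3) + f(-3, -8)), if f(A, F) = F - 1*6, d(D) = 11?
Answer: 44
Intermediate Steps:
f(A, F) = -6 + F (f(A, F) = F - 6 = -6 + F)
p(l) = 2*l**2 (p(l) = (l + 0)*(2*l) = l*(2*l) = 2*l**2)
d(-9)*(p(-3) + f(-3, -8)) = 11*(2*(-3)**2 + (-6 - 8)) = 11*(2*9 - 14) = 11*(18 - 14) = 11*4 = 44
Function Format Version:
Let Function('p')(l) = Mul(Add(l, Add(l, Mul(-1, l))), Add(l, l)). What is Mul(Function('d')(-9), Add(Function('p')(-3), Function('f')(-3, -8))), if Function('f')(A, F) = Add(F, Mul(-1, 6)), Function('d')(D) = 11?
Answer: 44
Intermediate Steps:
Function('f')(A, F) = Add(-6, F) (Function('f')(A, F) = Add(F, -6) = Add(-6, F))
Function('p')(l) = Mul(2, Pow(l, 2)) (Function('p')(l) = Mul(Add(l, 0), Mul(2, l)) = Mul(l, Mul(2, l)) = Mul(2, Pow(l, 2)))
Mul(Function('d')(-9), Add(Function('p')(-3), Function('f')(-3, -8))) = Mul(11, Add(Mul(2, Pow(-3, 2)), Add(-6, -8))) = Mul(11, Add(Mul(2, 9), -14)) = Mul(11, Add(18, -14)) = Mul(11, 4) = 44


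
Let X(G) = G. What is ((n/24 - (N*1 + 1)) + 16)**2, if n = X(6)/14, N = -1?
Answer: 804609/3136 ≈ 256.57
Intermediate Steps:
n = 3/7 (n = 6/14 = 6*(1/14) = 3/7 ≈ 0.42857)
((n/24 - (N*1 + 1)) + 16)**2 = (((3/7)/24 - (-1*1 + 1)) + 16)**2 = (((3/7)*(1/24) - (-1 + 1)) + 16)**2 = ((1/56 - 1*0) + 16)**2 = ((1/56 + 0) + 16)**2 = (1/56 + 16)**2 = (897/56)**2 = 804609/3136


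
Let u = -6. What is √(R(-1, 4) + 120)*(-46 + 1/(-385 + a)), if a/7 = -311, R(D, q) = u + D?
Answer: -117853*√113/2562 ≈ -488.99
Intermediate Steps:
R(D, q) = -6 + D
a = -2177 (a = 7*(-311) = -2177)
√(R(-1, 4) + 120)*(-46 + 1/(-385 + a)) = √((-6 - 1) + 120)*(-46 + 1/(-385 - 2177)) = √(-7 + 120)*(-46 + 1/(-2562)) = √113*(-46 - 1/2562) = √113*(-117853/2562) = -117853*√113/2562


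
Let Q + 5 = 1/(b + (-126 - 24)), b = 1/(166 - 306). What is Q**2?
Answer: 11055471025/441042001 ≈ 25.067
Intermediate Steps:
b = -1/140 (b = 1/(-140) = -1/140 ≈ -0.0071429)
Q = -105145/21001 (Q = -5 + 1/(-1/140 + (-126 - 24)) = -5 + 1/(-1/140 - 150) = -5 + 1/(-21001/140) = -5 - 140/21001 = -105145/21001 ≈ -5.0067)
Q**2 = (-105145/21001)**2 = 11055471025/441042001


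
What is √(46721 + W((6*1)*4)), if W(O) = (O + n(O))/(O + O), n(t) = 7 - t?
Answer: √6727845/12 ≈ 216.15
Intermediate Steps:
W(O) = 7/(2*O) (W(O) = (O + (7 - O))/(O + O) = 7/((2*O)) = 7*(1/(2*O)) = 7/(2*O))
√(46721 + W((6*1)*4)) = √(46721 + 7/(2*(((6*1)*4)))) = √(46721 + 7/(2*((6*4)))) = √(46721 + (7/2)/24) = √(46721 + (7/2)*(1/24)) = √(46721 + 7/48) = √(2242615/48) = √6727845/12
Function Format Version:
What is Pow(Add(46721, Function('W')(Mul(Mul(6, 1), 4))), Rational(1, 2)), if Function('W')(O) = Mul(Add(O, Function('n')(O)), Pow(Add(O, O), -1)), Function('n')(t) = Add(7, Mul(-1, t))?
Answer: Mul(Rational(1, 12), Pow(6727845, Rational(1, 2))) ≈ 216.15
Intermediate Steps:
Function('W')(O) = Mul(Rational(7, 2), Pow(O, -1)) (Function('W')(O) = Mul(Add(O, Add(7, Mul(-1, O))), Pow(Add(O, O), -1)) = Mul(7, Pow(Mul(2, O), -1)) = Mul(7, Mul(Rational(1, 2), Pow(O, -1))) = Mul(Rational(7, 2), Pow(O, -1)))
Pow(Add(46721, Function('W')(Mul(Mul(6, 1), 4))), Rational(1, 2)) = Pow(Add(46721, Mul(Rational(7, 2), Pow(Mul(Mul(6, 1), 4), -1))), Rational(1, 2)) = Pow(Add(46721, Mul(Rational(7, 2), Pow(Mul(6, 4), -1))), Rational(1, 2)) = Pow(Add(46721, Mul(Rational(7, 2), Pow(24, -1))), Rational(1, 2)) = Pow(Add(46721, Mul(Rational(7, 2), Rational(1, 24))), Rational(1, 2)) = Pow(Add(46721, Rational(7, 48)), Rational(1, 2)) = Pow(Rational(2242615, 48), Rational(1, 2)) = Mul(Rational(1, 12), Pow(6727845, Rational(1, 2)))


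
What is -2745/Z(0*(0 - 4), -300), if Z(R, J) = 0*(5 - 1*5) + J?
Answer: 183/20 ≈ 9.1500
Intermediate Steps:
Z(R, J) = J (Z(R, J) = 0*(5 - 5) + J = 0*0 + J = 0 + J = J)
-2745/Z(0*(0 - 4), -300) = -2745/(-300) = -2745*(-1/300) = 183/20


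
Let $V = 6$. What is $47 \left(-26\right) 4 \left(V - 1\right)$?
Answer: $-24440$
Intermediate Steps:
$47 \left(-26\right) 4 \left(V - 1\right) = 47 \left(-26\right) 4 \left(6 - 1\right) = - 1222 \cdot 4 \cdot 5 = \left(-1222\right) 20 = -24440$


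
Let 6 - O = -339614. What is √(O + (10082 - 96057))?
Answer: √253645 ≈ 503.63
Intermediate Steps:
O = 339620 (O = 6 - 1*(-339614) = 6 + 339614 = 339620)
√(O + (10082 - 96057)) = √(339620 + (10082 - 96057)) = √(339620 - 85975) = √253645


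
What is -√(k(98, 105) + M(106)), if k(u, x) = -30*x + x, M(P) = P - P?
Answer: -I*√3045 ≈ -55.182*I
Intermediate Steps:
M(P) = 0
k(u, x) = -29*x
-√(k(98, 105) + M(106)) = -√(-29*105 + 0) = -√(-3045 + 0) = -√(-3045) = -I*√3045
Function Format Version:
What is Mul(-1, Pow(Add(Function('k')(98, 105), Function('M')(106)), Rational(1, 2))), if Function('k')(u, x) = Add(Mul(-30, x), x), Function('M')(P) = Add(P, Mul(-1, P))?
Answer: Mul(-1, I, Pow(3045, Rational(1, 2))) ≈ Mul(-55.182, I)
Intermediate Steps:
Function('M')(P) = 0
Function('k')(u, x) = Mul(-29, x)
Mul(-1, Pow(Add(Function('k')(98, 105), Function('M')(106)), Rational(1, 2))) = Mul(-1, Pow(Add(Mul(-29, 105), 0), Rational(1, 2))) = Mul(-1, Pow(Add(-3045, 0), Rational(1, 2))) = Mul(-1, Pow(-3045, Rational(1, 2))) = Mul(-1, Mul(I, Pow(3045, Rational(1, 2)))) = Mul(-1, I, Pow(3045, Rational(1, 2)))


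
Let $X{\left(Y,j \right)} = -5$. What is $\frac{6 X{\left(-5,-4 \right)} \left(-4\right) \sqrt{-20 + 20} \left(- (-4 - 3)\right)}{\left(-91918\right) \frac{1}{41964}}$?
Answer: $0$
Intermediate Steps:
$\frac{6 X{\left(-5,-4 \right)} \left(-4\right) \sqrt{-20 + 20} \left(- (-4 - 3)\right)}{\left(-91918\right) \frac{1}{41964}} = \frac{6 \left(-5\right) \left(-4\right) \sqrt{-20 + 20} \left(- (-4 - 3)\right)}{\left(-91918\right) \frac{1}{41964}} = \frac{\left(-30\right) \left(-4\right) \sqrt{0} \left(\left(-1\right) \left(-7\right)\right)}{\left(-91918\right) \frac{1}{41964}} = \frac{120 \cdot 0 \cdot 7}{- \frac{45959}{20982}} = 0 \cdot 7 \left(- \frac{20982}{45959}\right) = 0 \left(- \frac{20982}{45959}\right) = 0$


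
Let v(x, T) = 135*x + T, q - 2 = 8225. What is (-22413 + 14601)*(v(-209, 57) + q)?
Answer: 155700972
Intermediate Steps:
q = 8227 (q = 2 + 8225 = 8227)
v(x, T) = T + 135*x
(-22413 + 14601)*(v(-209, 57) + q) = (-22413 + 14601)*((57 + 135*(-209)) + 8227) = -7812*((57 - 28215) + 8227) = -7812*(-28158 + 8227) = -7812*(-19931) = 155700972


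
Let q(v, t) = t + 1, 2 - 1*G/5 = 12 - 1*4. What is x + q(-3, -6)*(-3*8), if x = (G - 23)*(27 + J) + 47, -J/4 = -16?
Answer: -4656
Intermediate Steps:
G = -30 (G = 10 - 5*(12 - 1*4) = 10 - 5*(12 - 4) = 10 - 5*8 = 10 - 40 = -30)
J = 64 (J = -4*(-16) = 64)
q(v, t) = 1 + t
x = -4776 (x = (-30 - 23)*(27 + 64) + 47 = -53*91 + 47 = -4823 + 47 = -4776)
x + q(-3, -6)*(-3*8) = -4776 + (1 - 6)*(-3*8) = -4776 - 5*(-24) = -4776 + 120 = -4656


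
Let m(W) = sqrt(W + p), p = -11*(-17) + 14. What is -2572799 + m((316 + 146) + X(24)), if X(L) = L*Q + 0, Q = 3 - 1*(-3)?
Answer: -2572799 + sqrt(807) ≈ -2.5728e+6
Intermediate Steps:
Q = 6 (Q = 3 + 3 = 6)
X(L) = 6*L (X(L) = L*6 + 0 = 6*L + 0 = 6*L)
p = 201 (p = 187 + 14 = 201)
m(W) = sqrt(201 + W) (m(W) = sqrt(W + 201) = sqrt(201 + W))
-2572799 + m((316 + 146) + X(24)) = -2572799 + sqrt(201 + ((316 + 146) + 6*24)) = -2572799 + sqrt(201 + (462 + 144)) = -2572799 + sqrt(201 + 606) = -2572799 + sqrt(807)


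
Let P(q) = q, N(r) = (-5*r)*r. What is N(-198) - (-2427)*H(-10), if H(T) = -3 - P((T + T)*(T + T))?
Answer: -1174101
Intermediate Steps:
N(r) = -5*r²
H(T) = -3 - 4*T² (H(T) = -3 - (T + T)*(T + T) = -3 - 2*T*2*T = -3 - 4*T²)
N(-198) - (-2427)*H(-10) = -5*(-198)² - (-2427)*(-3 - 4*(-10)²) = -5*39204 - (-2427)*(-3 - 4*100) = -196020 - (-2427)*(-3 - 400) = -196020 - (-2427)*(-403) = -196020 - 1*978081 = -196020 - 978081 = -1174101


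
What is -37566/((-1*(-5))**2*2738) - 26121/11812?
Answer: -1115856021/404265700 ≈ -2.7602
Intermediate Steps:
-37566/((-1*(-5))**2*2738) - 26121/11812 = -37566/(5**2*2738) - 26121*1/11812 = -37566/(25*2738) - 26121/11812 = -37566/68450 - 26121/11812 = -37566*1/68450 - 26121/11812 = -18783/34225 - 26121/11812 = -1115856021/404265700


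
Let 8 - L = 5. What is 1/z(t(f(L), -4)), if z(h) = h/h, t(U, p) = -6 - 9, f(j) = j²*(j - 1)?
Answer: 1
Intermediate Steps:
L = 3 (L = 8 - 1*5 = 8 - 5 = 3)
f(j) = j²*(-1 + j)
t(U, p) = -15
z(h) = 1
1/z(t(f(L), -4)) = 1/1 = 1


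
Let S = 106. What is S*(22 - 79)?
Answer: -6042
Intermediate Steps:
S*(22 - 79) = 106*(22 - 79) = 106*(-57) = -6042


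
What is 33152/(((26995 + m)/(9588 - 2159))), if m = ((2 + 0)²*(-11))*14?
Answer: 246286208/26379 ≈ 9336.5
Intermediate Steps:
m = -616 (m = (2²*(-11))*14 = (4*(-11))*14 = -44*14 = -616)
33152/(((26995 + m)/(9588 - 2159))) = 33152/(((26995 - 616)/(9588 - 2159))) = 33152/((26379/7429)) = 33152/((26379*(1/7429))) = 33152/(26379/7429) = 33152*(7429/26379) = 246286208/26379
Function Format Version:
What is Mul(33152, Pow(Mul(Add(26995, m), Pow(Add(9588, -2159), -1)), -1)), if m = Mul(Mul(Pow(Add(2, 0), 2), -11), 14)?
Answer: Rational(246286208, 26379) ≈ 9336.5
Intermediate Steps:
m = -616 (m = Mul(Mul(Pow(2, 2), -11), 14) = Mul(Mul(4, -11), 14) = Mul(-44, 14) = -616)
Mul(33152, Pow(Mul(Add(26995, m), Pow(Add(9588, -2159), -1)), -1)) = Mul(33152, Pow(Mul(Add(26995, -616), Pow(Add(9588, -2159), -1)), -1)) = Mul(33152, Pow(Mul(26379, Pow(7429, -1)), -1)) = Mul(33152, Pow(Mul(26379, Rational(1, 7429)), -1)) = Mul(33152, Pow(Rational(26379, 7429), -1)) = Mul(33152, Rational(7429, 26379)) = Rational(246286208, 26379)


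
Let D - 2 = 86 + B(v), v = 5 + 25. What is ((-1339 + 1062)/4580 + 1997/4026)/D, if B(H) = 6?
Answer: 4015529/866636760 ≈ 0.0046335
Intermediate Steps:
v = 30
D = 94 (D = 2 + (86 + 6) = 2 + 92 = 94)
((-1339 + 1062)/4580 + 1997/4026)/D = ((-1339 + 1062)/4580 + 1997/4026)/94 = (-277*1/4580 + 1997*(1/4026))*(1/94) = (-277/4580 + 1997/4026)*(1/94) = (4015529/9219540)*(1/94) = 4015529/866636760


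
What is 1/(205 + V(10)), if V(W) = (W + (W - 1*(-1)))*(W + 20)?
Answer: 1/835 ≈ 0.0011976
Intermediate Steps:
V(W) = (1 + 2*W)*(20 + W) (V(W) = (W + (W + 1))*(20 + W) = (W + (1 + W))*(20 + W) = (1 + 2*W)*(20 + W))
1/(205 + V(10)) = 1/(205 + (20 + 2*10**2 + 41*10)) = 1/(205 + (20 + 2*100 + 410)) = 1/(205 + (20 + 200 + 410)) = 1/(205 + 630) = 1/835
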